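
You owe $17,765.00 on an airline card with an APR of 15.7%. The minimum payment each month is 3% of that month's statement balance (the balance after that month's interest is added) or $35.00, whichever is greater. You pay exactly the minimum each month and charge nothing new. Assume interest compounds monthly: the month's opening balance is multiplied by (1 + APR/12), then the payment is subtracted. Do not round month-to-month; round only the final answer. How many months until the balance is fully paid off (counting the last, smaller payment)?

Monthly rate r = 15.7%/12 = 1.30833% = 0.0130833.
While 3% of the post-interest balance exceeds $35.00, each month B ← (B·(1+r))·(1 − 0.03), i.e. B shrinks by the factor (1+r)·0.97 = 0.98269.
This holds for months 1–157. Entering month 158 the balance is $1,145.56; 3% of the post-interest balance is now below $35.00, so the flat $35.00 minimum applies from here.
From month 158 a fixed $35.00 at rate r clears $1,145.56 in 44 more payments. Total: 157 + 44 = 201 months.

201 months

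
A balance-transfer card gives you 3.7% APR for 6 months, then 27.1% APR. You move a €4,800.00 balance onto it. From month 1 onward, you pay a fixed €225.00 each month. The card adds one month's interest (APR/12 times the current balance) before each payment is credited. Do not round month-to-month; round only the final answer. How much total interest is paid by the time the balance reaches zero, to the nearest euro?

Promo months 1–6 at r₀ = 3.7%/12 = 0.00308333; months 7+ at r₁ = 27.1%/12 = 0.0225833.
After month 6: iterate B ← B·(1+r₀) − €225.00 for 6 months → €3,529.04.
Then at r₁ with €225.00/mo: n₂ = −ln(1 − r₁·B/P)/ln(1+r₁) ≈ 19.58 → 20 more payments.
Total paid = 25·€225.00 + €131.31 = €5,756.31; interest = €5,756.31 − €4,800.00 = €956.31.

€956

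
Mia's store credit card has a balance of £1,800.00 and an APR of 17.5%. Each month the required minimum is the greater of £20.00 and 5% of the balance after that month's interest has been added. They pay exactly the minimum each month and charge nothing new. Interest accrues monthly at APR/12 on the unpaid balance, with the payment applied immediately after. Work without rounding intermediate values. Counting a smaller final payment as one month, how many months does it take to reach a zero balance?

65 months

Monthly rate r = 17.5%/12 = 1.45833% = 0.0145833.
While 5% of the post-interest balance exceeds £20.00, each month B ← (B·(1+r))·(1 − 0.05), i.e. B shrinks by the factor (1+r)·0.95 = 0.96385.
This holds for months 1–42. Entering month 43 the balance is £383.48; 5% of the post-interest balance is now below £20.00, so the flat £20.00 minimum applies from here.
From month 43 a fixed £20.00 at rate r clears £383.48 in 23 more payments. Total: 42 + 23 = 65 months.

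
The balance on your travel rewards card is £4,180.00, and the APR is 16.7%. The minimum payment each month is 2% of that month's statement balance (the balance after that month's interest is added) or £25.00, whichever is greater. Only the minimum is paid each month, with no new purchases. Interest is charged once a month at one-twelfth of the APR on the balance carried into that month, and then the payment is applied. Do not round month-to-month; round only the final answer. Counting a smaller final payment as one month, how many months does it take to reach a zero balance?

Monthly rate r = 16.7%/12 = 1.39167% = 0.0139167.
While 2% of the post-interest balance exceeds £25.00, each month B ← (B·(1+r))·(1 − 0.02), i.e. B shrinks by the factor (1+r)·0.98 = 0.99364.
This holds for months 1–192. Entering month 193 the balance is £1,227.49; 2% of the post-interest balance is now below £25.00, so the flat £25.00 minimum applies from here.
From month 193 a fixed £25.00 at rate r clears £1,227.49 in 84 more payments. Total: 192 + 84 = 276 months.

276 months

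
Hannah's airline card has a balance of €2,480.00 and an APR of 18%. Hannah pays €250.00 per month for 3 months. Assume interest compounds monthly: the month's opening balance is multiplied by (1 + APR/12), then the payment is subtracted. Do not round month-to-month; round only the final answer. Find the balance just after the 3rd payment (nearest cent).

€1,831.98

Monthly rate r = 18%/12 = 1.5% = 0.015.
Each month: B ← B·(1+r) − €250.00.
Month 1: interest €37.20; balance after payment €2,267.20.
Month 2: interest €34.01; balance after payment €2,051.21.
Month 3: interest €30.77; balance after payment €1,831.98.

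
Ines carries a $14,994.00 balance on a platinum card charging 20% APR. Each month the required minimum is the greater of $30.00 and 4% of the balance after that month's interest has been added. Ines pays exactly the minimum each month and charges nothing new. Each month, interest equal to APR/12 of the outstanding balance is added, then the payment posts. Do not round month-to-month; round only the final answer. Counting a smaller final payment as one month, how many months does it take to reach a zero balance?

156 months

Monthly rate r = 20%/12 = 1.66667% = 0.0166667.
While 4% of the post-interest balance exceeds $30.00, each month B ← (B·(1+r))·(1 − 0.04), i.e. B shrinks by the factor (1+r)·0.96 = 0.976.
This holds for months 1–124. Entering month 125 the balance is $737.39; 4% of the post-interest balance is now below $30.00, so the flat $30.00 minimum applies from here.
From month 125 a fixed $30.00 at rate r clears $737.39 in 32 more payments. Total: 124 + 32 = 156 months.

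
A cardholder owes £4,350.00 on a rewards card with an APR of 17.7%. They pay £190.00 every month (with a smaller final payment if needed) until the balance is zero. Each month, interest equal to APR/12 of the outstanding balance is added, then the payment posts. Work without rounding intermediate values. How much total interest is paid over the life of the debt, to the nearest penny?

Monthly rate r = 17.7%/12 = 1.475% = 0.01475.
Payoff takes n = ⌈−ln(1 − rB₀/P)/ln(1+r)⌉ = ⌈28.140⌉ = 29 payments; the last is £26.75.
Total paid = 28·£190.00 + £26.75 = £5,346.75.
Total interest = total paid − principal = £5,346.75 − £4,350.00 = £996.75.

£996.75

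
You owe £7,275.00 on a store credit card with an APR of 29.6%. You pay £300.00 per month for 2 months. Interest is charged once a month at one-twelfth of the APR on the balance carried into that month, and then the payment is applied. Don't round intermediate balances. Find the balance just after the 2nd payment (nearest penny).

£7,030.93

Monthly rate r = 29.6%/12 = 2.46667% = 0.0246667.
Each month: B ← B·(1+r) − £300.00.
Month 1: interest £179.45; balance after payment £7,154.45.
Month 2: interest £176.48; balance after payment £7,030.93.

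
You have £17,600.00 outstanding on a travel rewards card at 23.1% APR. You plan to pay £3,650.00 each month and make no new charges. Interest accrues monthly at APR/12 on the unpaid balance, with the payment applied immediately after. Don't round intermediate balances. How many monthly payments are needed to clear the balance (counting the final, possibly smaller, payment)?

Monthly rate r = 23.1%/12 = 1.925% = 0.01925.
Recurrence: B ← B·(1+r) − £3,650.00.
Month 1: interest £338.80; balance after payment £14,288.80.
Month 2: interest £275.06; balance after payment £10,913.86.
Month 3: interest £210.09; balance after payment £7,473.95.
Month 4: interest £143.87; balance after payment £3,967.82.
Month 5: interest £76.38; balance after payment £394.21.
Month 6: interest £7.59; balance after payment £0.00.

6 payments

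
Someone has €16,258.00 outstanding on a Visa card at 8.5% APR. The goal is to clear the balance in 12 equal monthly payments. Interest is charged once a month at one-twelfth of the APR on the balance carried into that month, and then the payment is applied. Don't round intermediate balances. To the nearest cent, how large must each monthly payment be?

€1,418.02

Monthly rate r = 8.5%/12 = 0.708333% = 0.00708333.
Level-payment amortization: P = B₀·r / (1 − (1+r)^(−n)) = 16258.00·0.00708333 / (1 − 1.00708^(−12)).
Denominator 1 − (1+r)^(−12) = 0.0812124627.
P = 115.161 / 0.0812124627 ≈ 1418.02.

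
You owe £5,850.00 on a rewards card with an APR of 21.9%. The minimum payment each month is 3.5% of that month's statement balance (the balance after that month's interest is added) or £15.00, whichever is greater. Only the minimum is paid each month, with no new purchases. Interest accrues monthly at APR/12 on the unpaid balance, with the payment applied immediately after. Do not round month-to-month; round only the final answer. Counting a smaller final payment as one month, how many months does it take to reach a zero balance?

190 months

Monthly rate r = 21.9%/12 = 1.825% = 0.01825.
While 3.5% of the post-interest balance exceeds £15.00, each month B ← (B·(1+r))·(1 − 0.035), i.e. B shrinks by the factor (1+r)·0.965 = 0.98261.
This holds for months 1–151. Entering month 152 the balance is £413.81; 3.5% of the post-interest balance is now below £15.00, so the flat £15.00 minimum applies from here.
From month 152 a fixed £15.00 at rate r clears £413.81 in 39 more payments. Total: 151 + 39 = 190 months.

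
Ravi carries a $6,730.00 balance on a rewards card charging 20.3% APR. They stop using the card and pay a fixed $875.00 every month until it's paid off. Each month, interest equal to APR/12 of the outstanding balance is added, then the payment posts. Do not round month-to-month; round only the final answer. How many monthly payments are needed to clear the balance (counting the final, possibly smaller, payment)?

Monthly rate r = 20.3%/12 = 1.69167% = 0.0169167.
Recurrence: B ← B·(1+r) − $875.00.
Month 1: interest $113.85; balance after payment $5,968.85.
Month 2: interest $100.97; balance after payment $5,194.82.
Closed form: n = −ln(1 − rB₀/P)/ln(1+r) = −ln(0.86989)/ln(1.01692) ≈ 8.309, so the balance reaches zero during payment 9.

9 payments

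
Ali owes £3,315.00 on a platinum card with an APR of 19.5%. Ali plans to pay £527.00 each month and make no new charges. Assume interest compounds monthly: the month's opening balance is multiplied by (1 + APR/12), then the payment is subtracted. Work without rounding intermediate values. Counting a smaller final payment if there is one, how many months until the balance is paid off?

Monthly rate r = 19.5%/12 = 1.625% = 0.01625.
Recurrence: B ← B·(1+r) − £527.00.
Month 1: interest £53.87; balance after payment £2,841.87.
Month 2: interest £46.18; balance after payment £2,361.05.
Closed form: n = −ln(1 − rB₀/P)/ln(1+r) = −ln(0.89778)/ln(1.01625) ≈ 6.689, so the balance reaches zero during payment 7.

7 months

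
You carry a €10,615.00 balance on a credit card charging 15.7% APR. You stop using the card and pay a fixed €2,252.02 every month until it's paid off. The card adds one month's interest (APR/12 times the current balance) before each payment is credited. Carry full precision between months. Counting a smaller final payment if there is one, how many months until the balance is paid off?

5 payments

Monthly rate r = 15.7%/12 = 1.30833% = 0.0130833.
Recurrence: B ← B·(1+r) − €2,252.02.
Month 1: interest €138.88; balance after payment €8,501.86.
Month 2: interest €111.23; balance after payment €6,361.07.
Month 3: interest €83.22; balance after payment €4,192.28.
Month 4: interest €54.85; balance after payment €1,995.11.
Month 5: interest €26.10; balance after payment €0.00.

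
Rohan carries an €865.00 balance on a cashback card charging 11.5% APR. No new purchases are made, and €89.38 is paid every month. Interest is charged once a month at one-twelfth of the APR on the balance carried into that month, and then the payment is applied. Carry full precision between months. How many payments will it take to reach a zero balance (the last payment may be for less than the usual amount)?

11 payments

Monthly rate r = 11.5%/12 = 0.958333% = 0.00958333.
Recurrence: B ← B·(1+r) − €89.38.
Month 1: interest €8.29; balance after payment €783.91.
Month 2: interest €7.51; balance after payment €702.04.
Closed form: n = −ln(1 − rB₀/P)/ln(1+r) = −ln(0.90725)/ln(1.00958) ≈ 10.205, so the balance reaches zero during payment 11.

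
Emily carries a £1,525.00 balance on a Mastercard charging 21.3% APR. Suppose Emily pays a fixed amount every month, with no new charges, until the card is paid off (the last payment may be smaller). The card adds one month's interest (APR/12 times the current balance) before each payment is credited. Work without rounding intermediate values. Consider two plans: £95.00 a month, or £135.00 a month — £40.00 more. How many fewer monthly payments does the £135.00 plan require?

7 fewer payments

Monthly rate r = 21.3%/12 = 1.775% = 0.01775.
At £95.00/mo: n = ⌈−ln(1 − rB₀/P)/ln(1+r)⌉ = 20 payments (last £5.93); total interest = total paid − £1,525.00 = £285.93.
At £135.00/mo: 13 payments (last £97.29); total interest £192.29.
Payments saved = 20 − 13 = 7.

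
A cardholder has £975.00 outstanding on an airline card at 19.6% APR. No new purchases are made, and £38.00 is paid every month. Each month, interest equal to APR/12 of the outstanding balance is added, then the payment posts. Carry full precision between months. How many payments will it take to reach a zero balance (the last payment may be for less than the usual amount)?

Monthly rate r = 19.6%/12 = 1.63333% = 0.0163333.
Recurrence: B ← B·(1+r) − £38.00.
Month 1: interest £15.93; balance after payment £952.92.
Month 2: interest £15.56; balance after payment £930.49.
Closed form: n = −ln(1 − rB₀/P)/ln(1+r) = −ln(0.58092)/ln(1.01633) ≈ 33.524, so the balance reaches zero during payment 34.

34 months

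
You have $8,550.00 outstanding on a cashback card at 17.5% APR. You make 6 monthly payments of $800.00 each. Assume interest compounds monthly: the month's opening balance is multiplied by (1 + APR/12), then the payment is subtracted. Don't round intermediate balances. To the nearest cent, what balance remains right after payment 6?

Monthly rate r = 17.5%/12 = 1.45833% = 0.0145833.
Each month: B ← B·(1+r) − $800.00.
Month 1: interest $124.69; balance after payment $7,874.69.
Month 2: interest $114.84; balance after payment $7,189.53.
Month 3: interest $104.85; balance after payment $6,494.37.
Month 4: interest $94.71; balance after payment $5,789.08.
Month 5: interest $84.42; balance after payment $5,073.51.
Month 6: interest $73.99; balance after payment $4,347.50.

$4,347.50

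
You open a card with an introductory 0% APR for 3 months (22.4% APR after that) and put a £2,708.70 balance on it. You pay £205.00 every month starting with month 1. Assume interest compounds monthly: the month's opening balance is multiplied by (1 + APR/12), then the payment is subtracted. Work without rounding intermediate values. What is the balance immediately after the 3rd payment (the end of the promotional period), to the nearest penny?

£2,093.70

Promo months 1–3 at r₀ = 0%/12 = 0; months 4+ at r₁ = 22.4%/12 = 0.0186667.
After month 3 (no interest yet): B = £2,708.70 − 3·£205.00 = £2,093.70.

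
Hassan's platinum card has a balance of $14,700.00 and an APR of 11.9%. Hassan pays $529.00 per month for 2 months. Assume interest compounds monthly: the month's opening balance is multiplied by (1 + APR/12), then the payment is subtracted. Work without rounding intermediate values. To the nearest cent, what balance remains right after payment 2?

$13,929.75

Monthly rate r = 11.9%/12 = 0.991667% = 0.00991667.
Each month: B ← B·(1+r) − $529.00.
Month 1: interest $145.78; balance after payment $14,316.77.
Month 2: interest $141.97; balance after payment $13,929.75.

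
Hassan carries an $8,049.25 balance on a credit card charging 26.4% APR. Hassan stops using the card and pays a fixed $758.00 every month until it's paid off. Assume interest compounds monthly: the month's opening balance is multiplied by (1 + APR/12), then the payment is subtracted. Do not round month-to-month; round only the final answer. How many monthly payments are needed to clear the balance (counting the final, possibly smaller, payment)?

13 months

Monthly rate r = 26.4%/12 = 2.2% = 0.022.
Recurrence: B ← B·(1+r) − $758.00.
Month 1: interest $177.08; balance after payment $7,468.33.
Month 2: interest $164.30; balance after payment $6,874.64.
Closed form: n = −ln(1 − rB₀/P)/ln(1+r) = −ln(0.76638)/ln(1.022) ≈ 12.227, so the balance reaches zero during payment 13.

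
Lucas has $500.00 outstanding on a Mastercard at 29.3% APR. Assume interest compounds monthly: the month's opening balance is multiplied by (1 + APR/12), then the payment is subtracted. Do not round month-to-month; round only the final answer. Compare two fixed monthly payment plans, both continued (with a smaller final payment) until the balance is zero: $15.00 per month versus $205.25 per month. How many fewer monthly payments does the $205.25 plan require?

67 fewer payments

Monthly rate r = 29.3%/12 = 2.44167% = 0.0244167.
At $15.00/mo: n = ⌈−ln(1 − rB₀/P)/ln(1+r)⌉ = 70 payments (last $10.55); total interest = total paid − $500.00 = $545.55.
At $205.25/mo: 3 payments (last $111.87); total interest $22.37.
Payments saved = 70 − 3 = 67.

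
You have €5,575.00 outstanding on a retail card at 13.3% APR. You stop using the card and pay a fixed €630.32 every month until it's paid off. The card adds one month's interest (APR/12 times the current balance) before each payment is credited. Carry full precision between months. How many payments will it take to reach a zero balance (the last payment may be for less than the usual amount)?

Monthly rate r = 13.3%/12 = 1.10833% = 0.0110833.
Recurrence: B ← B·(1+r) − €630.32.
Month 1: interest €61.79; balance after payment €5,006.47.
Month 2: interest €55.49; balance after payment €4,431.64.
Closed form: n = −ln(1 − rB₀/P)/ln(1+r) = −ln(0.90197)/ln(1.01108) ≈ 9.360, so the balance reaches zero during payment 10.

10 months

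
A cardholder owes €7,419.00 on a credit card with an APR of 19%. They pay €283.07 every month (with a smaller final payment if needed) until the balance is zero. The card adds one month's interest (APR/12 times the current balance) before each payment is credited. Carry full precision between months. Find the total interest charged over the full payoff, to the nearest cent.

€2,241.45

Monthly rate r = 19%/12 = 1.58333% = 0.0158333.
Payoff takes n = ⌈−ln(1 − rB₀/P)/ln(1+r)⌉ = ⌈34.127⌉ = 35 payments; the last is €36.07.
Total paid = 34·€283.07 + €36.07 = €9,660.45.
Total interest = total paid − principal = €9,660.45 − €7,419.00 = €2,241.45.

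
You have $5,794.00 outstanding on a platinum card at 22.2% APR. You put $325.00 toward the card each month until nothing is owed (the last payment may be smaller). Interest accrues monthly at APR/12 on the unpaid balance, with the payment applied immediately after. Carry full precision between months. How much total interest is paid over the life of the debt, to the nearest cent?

Monthly rate r = 22.2%/12 = 1.85% = 0.0185.
Payoff takes n = ⌈−ln(1 − rB₀/P)/ln(1+r)⌉ = ⌈21.832⌉ = 22 payments; the last is $270.75.
Total paid = 21·$325.00 + $270.75 = $7,095.75.
Total interest = total paid − principal = $7,095.75 − $5,794.00 = $1,301.75.

$1,301.75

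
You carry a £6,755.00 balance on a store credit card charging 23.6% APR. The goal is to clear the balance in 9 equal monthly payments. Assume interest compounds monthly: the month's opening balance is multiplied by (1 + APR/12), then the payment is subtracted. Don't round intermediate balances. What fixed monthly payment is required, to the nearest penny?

Monthly rate r = 23.6%/12 = 1.96667% = 0.0196667.
Level-payment amortization: P = B₀·r / (1 − (1+r)^(−n)) = 6755.00·0.0196667 / (1 − 1.01967^(−9)).
Denominator 1 − (1+r)^(−9) = 0.160779663.
P = 132.848 / 0.160779663 ≈ 826.28.

£826.28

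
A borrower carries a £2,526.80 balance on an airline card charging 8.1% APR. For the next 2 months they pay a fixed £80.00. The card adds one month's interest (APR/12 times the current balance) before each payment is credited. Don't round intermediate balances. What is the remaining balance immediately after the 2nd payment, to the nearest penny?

£2,400.49

Monthly rate r = 8.1%/12 = 0.675% = 0.00675.
Each month: B ← B·(1+r) − £80.00.
Month 1: interest £17.06; balance after payment £2,463.86.
Month 2: interest £16.63; balance after payment £2,400.49.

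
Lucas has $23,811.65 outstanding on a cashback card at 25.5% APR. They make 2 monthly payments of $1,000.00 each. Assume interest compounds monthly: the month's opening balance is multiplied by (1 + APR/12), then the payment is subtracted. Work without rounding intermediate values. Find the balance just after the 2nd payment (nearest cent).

$22,813.15

Monthly rate r = 25.5%/12 = 2.125% = 0.02125.
Each month: B ← B·(1+r) − $1,000.00.
Month 1: interest $506.00; balance after payment $23,317.65.
Month 2: interest $495.50; balance after payment $22,813.15.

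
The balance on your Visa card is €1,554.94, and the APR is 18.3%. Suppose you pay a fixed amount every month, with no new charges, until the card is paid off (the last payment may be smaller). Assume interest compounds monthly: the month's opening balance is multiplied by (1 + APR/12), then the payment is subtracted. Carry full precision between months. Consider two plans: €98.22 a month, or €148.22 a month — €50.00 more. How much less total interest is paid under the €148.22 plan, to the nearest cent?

Monthly rate r = 18.3%/12 = 1.525% = 0.01525.
At €98.22/mo: n = ⌈−ln(1 − rB₀/P)/ln(1+r)⌉ = 19 payments (last €25.36); total interest = total paid − €1,554.94 = €238.38.
At €148.22/mo: 12 payments (last €77.16); total interest €152.64.
Interest saved = €238.38 − €152.64 = €85.74.

€85.74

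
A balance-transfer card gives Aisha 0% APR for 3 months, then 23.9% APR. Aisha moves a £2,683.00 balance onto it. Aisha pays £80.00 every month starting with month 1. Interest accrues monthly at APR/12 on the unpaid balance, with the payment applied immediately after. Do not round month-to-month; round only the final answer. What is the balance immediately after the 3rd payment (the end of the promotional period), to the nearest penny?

Promo months 1–3 at r₀ = 0%/12 = 0; months 4+ at r₁ = 23.9%/12 = 0.0199167.
After month 3 (no interest yet): B = £2,683.00 − 3·£80.00 = £2,443.00.

£2,443.00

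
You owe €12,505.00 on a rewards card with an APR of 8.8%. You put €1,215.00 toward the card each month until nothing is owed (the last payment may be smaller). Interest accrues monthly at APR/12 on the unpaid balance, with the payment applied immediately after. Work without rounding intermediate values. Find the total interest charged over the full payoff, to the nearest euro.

€546

Monthly rate r = 8.8%/12 = 0.733333% = 0.00733333.
Payoff takes n = ⌈−ln(1 − rB₀/P)/ln(1+r)⌉ = ⌈10.740⌉ = 11 payments; the last is €900.56.
Total paid = 10·€1,215.00 + €900.56 = €13,050.56.
Total interest = total paid − principal = €13,050.56 − €12,505.00 = €545.56.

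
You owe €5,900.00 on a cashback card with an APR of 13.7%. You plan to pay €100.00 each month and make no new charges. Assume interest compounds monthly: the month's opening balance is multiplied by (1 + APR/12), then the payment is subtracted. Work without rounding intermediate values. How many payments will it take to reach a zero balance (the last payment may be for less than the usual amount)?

99 payments

Monthly rate r = 13.7%/12 = 1.14167% = 0.0114167.
Recurrence: B ← B·(1+r) − €100.00.
Month 1: interest €67.36; balance after payment €5,867.36.
Month 2: interest €66.99; balance after payment €5,834.34.
Closed form: n = −ln(1 − rB₀/P)/ln(1+r) = −ln(0.32642)/ln(1.01142) ≈ 98.624, so the balance reaches zero during payment 99.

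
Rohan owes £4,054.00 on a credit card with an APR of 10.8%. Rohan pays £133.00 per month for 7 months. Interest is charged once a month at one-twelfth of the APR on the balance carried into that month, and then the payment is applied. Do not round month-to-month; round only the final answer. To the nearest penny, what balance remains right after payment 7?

Monthly rate r = 10.8%/12 = 0.9% = 0.009.
Each month: B ← B·(1+r) − £133.00.
Month 1: interest £36.49; balance after payment £3,957.49.
Month 2: interest £35.62; balance after payment £3,860.10.
Month 3: interest £34.74; balance after payment £3,761.84.
Month 4: interest £33.86; balance after payment £3,662.70.
Month 5: interest £32.96; balance after payment £3,562.67.
Month 6: interest £32.06; balance after payment £3,461.73.
Month 7: interest £31.16; balance after payment £3,359.88.

£3,359.88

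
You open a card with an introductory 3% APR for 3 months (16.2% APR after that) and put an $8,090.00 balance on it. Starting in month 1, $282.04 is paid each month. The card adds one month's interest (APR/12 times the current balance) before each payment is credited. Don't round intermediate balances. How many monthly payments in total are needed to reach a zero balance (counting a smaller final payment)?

Promo months 1–3 at r₀ = 3%/12 = 0.0025; months 4+ at r₁ = 16.2%/12 = 0.0135.
After month 3: iterate B ← B·(1+r₀) − $282.04 for 3 months → $7,302.59.
Then at r₁ with $282.04/mo: n₂ = −ln(1 − r₁·B/P)/ln(1+r₁) ≈ 32.07 → 33 more payments.

36 payments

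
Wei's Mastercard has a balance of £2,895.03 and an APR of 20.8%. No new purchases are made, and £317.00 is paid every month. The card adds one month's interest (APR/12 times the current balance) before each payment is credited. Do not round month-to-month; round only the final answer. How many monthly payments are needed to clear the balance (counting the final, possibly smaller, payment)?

Monthly rate r = 20.8%/12 = 1.73333% = 0.0173333.
Recurrence: B ← B·(1+r) − £317.00.
Month 1: interest £50.18; balance after payment £2,628.21.
Month 2: interest £45.56; balance after payment £2,356.77.
Closed form: n = −ln(1 − rB₀/P)/ln(1+r) = −ln(0.8417)/ln(1.01733) ≈ 10.028, so the balance reaches zero during payment 11.

11 payments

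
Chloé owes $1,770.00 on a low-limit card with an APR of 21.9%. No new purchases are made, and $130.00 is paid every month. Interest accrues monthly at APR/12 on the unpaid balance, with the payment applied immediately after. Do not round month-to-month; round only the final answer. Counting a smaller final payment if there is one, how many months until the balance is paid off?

Monthly rate r = 21.9%/12 = 1.825% = 0.01825.
Recurrence: B ← B·(1+r) − $130.00.
Month 1: interest $32.30; balance after payment $1,672.30.
Month 2: interest $30.52; balance after payment $1,572.82.
Closed form: n = −ln(1 − rB₀/P)/ln(1+r) = −ln(0.75152)/ln(1.01825) ≈ 15.795, so the balance reaches zero during payment 16.

16 payments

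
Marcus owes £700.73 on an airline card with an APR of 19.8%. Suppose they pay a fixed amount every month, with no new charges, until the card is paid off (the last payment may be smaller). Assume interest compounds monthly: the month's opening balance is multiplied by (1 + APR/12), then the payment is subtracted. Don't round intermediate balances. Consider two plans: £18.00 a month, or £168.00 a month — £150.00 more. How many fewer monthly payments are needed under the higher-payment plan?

58 fewer payments

Monthly rate r = 19.8%/12 = 1.65% = 0.0165.
At £18.00/mo: n = ⌈−ln(1 − rB₀/P)/ln(1+r)⌉ = 63 payments (last £14.88); total interest = total paid − £700.73 = £430.15.
At £168.00/mo: 5 payments (last £60.30); total interest £31.57.
Payments saved = 63 − 5 = 58.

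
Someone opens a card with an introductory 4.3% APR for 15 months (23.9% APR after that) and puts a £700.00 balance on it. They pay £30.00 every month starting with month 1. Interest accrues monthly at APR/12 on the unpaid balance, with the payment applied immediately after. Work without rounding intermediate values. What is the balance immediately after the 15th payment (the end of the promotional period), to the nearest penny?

£277.12

Promo months 1–15 at r₀ = 4.3%/12 = 0.00358333; months 16+ at r₁ = 23.9%/12 = 0.0199167.
After month 15: iterate B ← B·(1+r₀) − £30.00 for 15 months → £277.12.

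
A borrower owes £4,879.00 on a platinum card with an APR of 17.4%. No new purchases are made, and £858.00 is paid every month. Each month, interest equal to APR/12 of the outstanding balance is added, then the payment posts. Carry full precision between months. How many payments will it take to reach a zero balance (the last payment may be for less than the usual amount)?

Monthly rate r = 17.4%/12 = 1.45% = 0.0145.
Recurrence: B ← B·(1+r) − £858.00.
Month 1: interest £70.75; balance after payment £4,091.75.
Month 2: interest £59.33; balance after payment £3,293.08.
Month 3: interest £47.75; balance after payment £2,482.83.
Month 4: interest £36.00; balance after payment £1,660.83.
Month 5: interest £24.08; balance after payment £826.91.
Month 6: interest £11.99; balance after payment £0.00.

6 months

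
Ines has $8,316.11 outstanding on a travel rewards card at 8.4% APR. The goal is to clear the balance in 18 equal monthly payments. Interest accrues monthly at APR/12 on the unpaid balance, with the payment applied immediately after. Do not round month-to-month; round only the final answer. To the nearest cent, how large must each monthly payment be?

$493.34

Monthly rate r = 8.4%/12 = 0.7% = 0.007.
Level-payment amortization: P = B₀·r / (1 − (1+r)^(−n)) = 8316.11·0.007 / (1 − 1.007^(−18)).
Denominator 1 − (1+r)^(−18) = 0.117998081.
P = 58.2128 / 0.117998081 ≈ 493.34.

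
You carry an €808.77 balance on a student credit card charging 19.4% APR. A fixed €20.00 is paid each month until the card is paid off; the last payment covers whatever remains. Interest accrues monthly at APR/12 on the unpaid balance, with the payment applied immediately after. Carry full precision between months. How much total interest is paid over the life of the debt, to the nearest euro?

€514

Monthly rate r = 19.4%/12 = 1.61667% = 0.0161667.
Payoff takes n = ⌈−ln(1 − rB₀/P)/ln(1+r)⌉ = ⌈66.134⌉ = 67 payments; the last is €2.69.
Total paid = 66·€20.00 + €2.69 = €1,322.69.
Total interest = total paid − principal = €1,322.69 − €808.77 = €513.92.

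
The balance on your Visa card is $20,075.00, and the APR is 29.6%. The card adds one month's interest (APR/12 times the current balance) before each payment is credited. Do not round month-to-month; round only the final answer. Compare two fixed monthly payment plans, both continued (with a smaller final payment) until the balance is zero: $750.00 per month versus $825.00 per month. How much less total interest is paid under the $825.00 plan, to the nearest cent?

$2,184.81

Monthly rate r = 29.6%/12 = 2.46667% = 0.0246667.
At $750.00/mo: n = ⌈−ln(1 − rB₀/P)/ln(1+r)⌉ = 45 payments (last $228.62); total interest = total paid − $20,075.00 = $13,153.62.
At $825.00/mo: 38 payments (last $518.81); total interest $10,968.81.
Interest saved = $13,153.62 − $10,968.81 = $2,184.81.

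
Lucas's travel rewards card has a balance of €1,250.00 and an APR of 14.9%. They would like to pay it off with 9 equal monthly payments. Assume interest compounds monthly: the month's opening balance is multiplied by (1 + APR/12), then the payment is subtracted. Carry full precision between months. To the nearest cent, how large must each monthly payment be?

€147.65

Monthly rate r = 14.9%/12 = 1.24167% = 0.0124167.
Level-payment amortization: P = B₀·r / (1 − (1+r)^(−n)) = 1250.00·0.0124167 / (1 − 1.01242^(−9)).
Denominator 1 − (1+r)^(−9) = 0.105116654.
P = 15.5208 / 0.105116654 ≈ 147.65.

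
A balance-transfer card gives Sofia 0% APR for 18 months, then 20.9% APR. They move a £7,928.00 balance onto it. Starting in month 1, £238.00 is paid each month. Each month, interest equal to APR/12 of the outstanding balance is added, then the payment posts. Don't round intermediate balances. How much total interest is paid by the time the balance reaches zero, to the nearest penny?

£631.14

Promo months 1–18 at r₀ = 0%/12 = 0; months 19+ at r₁ = 20.9%/12 = 0.0174167.
After month 18 (no interest yet): B = £7,928.00 − 18·£238.00 = £3,644.00.
Then at r₁ with £238.00/mo: n₂ = −ln(1 − r₁·B/P)/ln(1+r₁) ≈ 17.96 → 18 more payments.
Total paid = 35·£238.00 + £229.14 = £8,559.14; interest = £8,559.14 − £7,928.00 = £631.14.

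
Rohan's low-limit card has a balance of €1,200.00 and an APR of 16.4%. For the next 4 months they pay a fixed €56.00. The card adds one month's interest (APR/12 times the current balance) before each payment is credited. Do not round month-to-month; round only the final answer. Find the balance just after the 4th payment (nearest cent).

Monthly rate r = 16.4%/12 = 1.36667% = 0.0136667.
Each month: B ← B·(1+r) − €56.00.
Month 1: interest €16.40; balance after payment €1,160.40.
Month 2: interest €15.86; balance after payment €1,120.26.
Month 3: interest €15.31; balance after payment €1,079.57.
Month 4: interest €14.75; balance after payment €1,038.32.

€1,038.32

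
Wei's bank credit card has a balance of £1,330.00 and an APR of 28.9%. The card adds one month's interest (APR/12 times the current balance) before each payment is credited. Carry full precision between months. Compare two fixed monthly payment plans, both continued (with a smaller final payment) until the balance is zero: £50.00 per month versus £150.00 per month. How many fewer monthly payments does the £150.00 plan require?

33 fewer payments

Monthly rate r = 28.9%/12 = 2.40833% = 0.0240833.
At £50.00/mo: n = ⌈−ln(1 − rB₀/P)/ln(1+r)⌉ = 44 payments (last £0.12); total interest = total paid − £1,330.00 = £820.12.
At £150.00/mo: 11 payments (last £14.23); total interest £184.23.
Payments saved = 44 − 11 = 33.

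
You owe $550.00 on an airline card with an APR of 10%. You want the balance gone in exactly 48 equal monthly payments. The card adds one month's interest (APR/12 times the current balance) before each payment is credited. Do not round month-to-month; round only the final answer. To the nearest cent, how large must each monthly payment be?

Monthly rate r = 10%/12 = 0.833333% = 0.00833333.
Level-payment amortization: P = B₀·r / (1 − (1+r)^(−n)) = 550.00·0.00833333 / (1 − 1.00833^(−48)).
Denominator 1 − (1+r)^(−48) = 0.328568001.
P = 4.58333 / 0.328568001 ≈ 13.95.

$13.95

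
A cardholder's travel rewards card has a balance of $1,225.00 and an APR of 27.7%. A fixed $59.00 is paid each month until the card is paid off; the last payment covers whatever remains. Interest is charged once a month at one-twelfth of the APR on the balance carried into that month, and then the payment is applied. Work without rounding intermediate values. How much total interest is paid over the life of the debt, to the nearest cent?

$462.17

Monthly rate r = 27.7%/12 = 2.30833% = 0.0230833.
Payoff takes n = ⌈−ln(1 − rB₀/P)/ln(1+r)⌉ = ⌈28.593⌉ = 29 payments; the last is $35.17.
Total paid = 28·$59.00 + $35.17 = $1,687.17.
Total interest = total paid − principal = $1,687.17 − $1,225.00 = $462.17.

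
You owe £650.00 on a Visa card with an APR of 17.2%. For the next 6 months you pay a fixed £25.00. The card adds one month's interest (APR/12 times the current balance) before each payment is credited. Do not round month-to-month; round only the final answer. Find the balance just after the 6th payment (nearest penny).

£552.46

Monthly rate r = 17.2%/12 = 1.43333% = 0.0143333.
Each month: B ← B·(1+r) − £25.00.
Month 1: interest £9.32; balance after payment £634.32.
Month 2: interest £9.09; balance after payment £618.41.
Month 3: interest £8.86; balance after payment £602.27.
Month 4: interest £8.63; balance after payment £585.90.
Month 5: interest £8.40; balance after payment £569.30.
Month 6: interest £8.16; balance after payment £552.46.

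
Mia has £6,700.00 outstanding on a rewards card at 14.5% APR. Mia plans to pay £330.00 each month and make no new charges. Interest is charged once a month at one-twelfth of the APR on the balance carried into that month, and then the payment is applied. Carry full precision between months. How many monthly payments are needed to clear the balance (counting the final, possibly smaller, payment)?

24 months

Monthly rate r = 14.5%/12 = 1.20833% = 0.0120833.
Recurrence: B ← B·(1+r) − £330.00.
Month 1: interest £80.96; balance after payment £6,450.96.
Month 2: interest £77.95; balance after payment £6,198.91.
Closed form: n = −ln(1 − rB₀/P)/ln(1+r) = −ln(0.75467)/ln(1.01208) ≈ 23.435, so the balance reaches zero during payment 24.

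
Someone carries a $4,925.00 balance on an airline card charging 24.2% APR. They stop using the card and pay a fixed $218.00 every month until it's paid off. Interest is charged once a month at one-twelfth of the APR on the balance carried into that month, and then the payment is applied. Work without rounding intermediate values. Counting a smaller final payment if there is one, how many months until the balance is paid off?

Monthly rate r = 24.2%/12 = 2.01667% = 0.0201667.
Recurrence: B ← B·(1+r) − $218.00.
Month 1: interest $99.32; balance after payment $4,806.32.
Month 2: interest $96.93; balance after payment $4,685.25.
Closed form: n = −ln(1 − rB₀/P)/ln(1+r) = −ln(0.5444)/ln(1.02017) ≈ 30.455, so the balance reaches zero during payment 31.

31 payments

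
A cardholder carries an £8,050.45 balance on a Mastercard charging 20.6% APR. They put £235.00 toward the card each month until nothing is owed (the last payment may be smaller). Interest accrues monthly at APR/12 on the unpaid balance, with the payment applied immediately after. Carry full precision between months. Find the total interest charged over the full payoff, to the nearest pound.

Monthly rate r = 20.6%/12 = 1.71667% = 0.0171667.
Payoff takes n = ⌈−ln(1 − rB₀/P)/ln(1+r)⌉ = ⌈52.108⌉ = 53 payments; the last is £25.61.
Total paid = 52·£235.00 + £25.61 = £12,245.61.
Total interest = total paid − principal = £12,245.61 − £8,050.45 = £4,195.16.

£4,195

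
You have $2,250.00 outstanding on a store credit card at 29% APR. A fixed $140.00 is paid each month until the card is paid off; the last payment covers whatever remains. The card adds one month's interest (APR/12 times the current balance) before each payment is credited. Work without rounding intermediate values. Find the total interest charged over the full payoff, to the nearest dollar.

Monthly rate r = 29%/12 = 2.41667% = 0.0241667.
Payoff takes n = ⌈−ln(1 − rB₀/P)/ln(1+r)⌉ = ⌈20.590⌉ = 21 payments; the last is $82.95.
Total paid = 20·$140.00 + $82.95 = $2,882.95.
Total interest = total paid − principal = $2,882.95 − $2,250.00 = $632.95.

$633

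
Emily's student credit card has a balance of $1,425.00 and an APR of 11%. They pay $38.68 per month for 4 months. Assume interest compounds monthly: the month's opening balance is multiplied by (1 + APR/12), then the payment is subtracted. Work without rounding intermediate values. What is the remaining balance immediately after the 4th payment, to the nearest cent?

$1,321.11

Monthly rate r = 11%/12 = 0.916667% = 0.00916667.
Each month: B ← B·(1+r) − $38.68.
Month 1: interest $13.06; balance after payment $1,399.38.
Month 2: interest $12.83; balance after payment $1,373.53.
Month 3: interest $12.59; balance after payment $1,347.44.
Month 4: interest $12.35; balance after payment $1,321.11.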